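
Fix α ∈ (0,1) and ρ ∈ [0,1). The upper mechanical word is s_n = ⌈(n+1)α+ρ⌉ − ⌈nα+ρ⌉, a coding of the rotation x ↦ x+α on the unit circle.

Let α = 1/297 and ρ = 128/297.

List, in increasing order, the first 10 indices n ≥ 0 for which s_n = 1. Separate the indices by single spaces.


n=0: ⌈129/297⌉−⌈128/297⌉ = 1−1 = 0
n=1: ⌈130/297⌉−⌈129/297⌉ = 1−1 = 0
  …
n=169: ⌈298/297⌉−⌈297/297⌉ = 2−1 = 1  ← one
n=170: ⌈299/297⌉−⌈298/297⌉ = 2−2 = 0
n=171: ⌈300/297⌉−⌈299/297⌉ = 2−2 = 0
  …
n=466: ⌈595/297⌉−⌈594/297⌉ = 3−2 = 1  ← one
n=467: ⌈596/297⌉−⌈595/297⌉ = 3−3 = 0
n=468: ⌈597/297⌉−⌈596/297⌉ = 3−3 = 0
  …
n=763: ⌈892/297⌉−⌈891/297⌉ = 4−3 = 1  ← one
n=764: ⌈893/297⌉−⌈892/297⌉ = 4−4 = 0
n=765: ⌈894/297⌉−⌈893/297⌉ = 4−4 = 0
  …
n=1060: ⌈1189/297⌉−⌈1188/297⌉ = 5−4 = 1  ← one
n=1061: ⌈1190/297⌉−⌈1189/297⌉ = 5−5 = 0
n=1062: ⌈1191/297⌉−⌈1190/297⌉ = 5−5 = 0
  …
n=1357: ⌈1486/297⌉−⌈1485/297⌉ = 6−5 = 1  ← one
n=1358: ⌈1487/297⌉−⌈1486/297⌉ = 6−6 = 0
n=1359: ⌈1488/297⌉−⌈1487/297⌉ = 6−6 = 0
  …
n=1654: ⌈1783/297⌉−⌈1782/297⌉ = 7−6 = 1  ← one
n=1655: ⌈1784/297⌉−⌈1783/297⌉ = 7−7 = 0
n=1656: ⌈1785/297⌉−⌈1784/297⌉ = 7−7 = 0
  …
n=1951: ⌈2080/297⌉−⌈2079/297⌉ = 8−7 = 1  ← one
n=1952: ⌈2081/297⌉−⌈2080/297⌉ = 8−8 = 0
n=1953: ⌈2082/297⌉−⌈2081/297⌉ = 8−8 = 0
  …
n=2248: ⌈2377/297⌉−⌈2376/297⌉ = 9−8 = 1  ← one
n=2249: ⌈2378/297⌉−⌈2377/297⌉ = 9−9 = 0
n=2250: ⌈2379/297⌉−⌈2378/297⌉ = 9−9 = 0
  …
n=2545: ⌈2674/297⌉−⌈2673/297⌉ = 10−9 = 1  ← one
n=2546: ⌈2675/297⌉−⌈2674/297⌉ = 10−10 = 0
n=2547: ⌈2676/297⌉−⌈2675/297⌉ = 10−10 = 0
  …
n=2842: ⌈2971/297⌉−⌈2970/297⌉ = 11−10 = 1  ← one
positions of the first 10 ones: 169 466 763 1060 1357 1654 1951 2248 2545 2842

169 466 763 1060 1357 1654 1951 2248 2545 2842


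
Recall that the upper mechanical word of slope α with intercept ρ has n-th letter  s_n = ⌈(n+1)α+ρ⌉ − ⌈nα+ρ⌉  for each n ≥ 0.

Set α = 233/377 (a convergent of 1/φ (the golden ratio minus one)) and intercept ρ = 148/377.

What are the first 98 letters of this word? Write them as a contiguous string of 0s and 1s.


n=0: ⌈(1·233+148)/377⌉ − ⌈(0·233+148)/377⌉ = ⌈381/377⌉ − ⌈148/377⌉ = 2 − 1 = 1
n=1: ⌈(2·233+148)/377⌉ − ⌈(1·233+148)/377⌉ = ⌈614/377⌉ − ⌈381/377⌉ = 2 − 2 = 0
n=2: ⌈(3·233+148)/377⌉ − ⌈(2·233+148)/377⌉ = ⌈847/377⌉ − ⌈614/377⌉ = 3 − 2 = 1
n=3: ⌈(4·233+148)/377⌉ − ⌈(3·233+148)/377⌉ = ⌈1080/377⌉ − ⌈847/377⌉ = 3 − 3 = 0
n=4: ⌈(5·233+148)/377⌉ − ⌈(4·233+148)/377⌉ = ⌈1313/377⌉ − ⌈1080/377⌉ = 4 − 3 = 1
n=5: ⌈(6·233+148)/377⌉ − ⌈(5·233+148)/377⌉ = ⌈1546/377⌉ − ⌈1313/377⌉ = 5 − 4 = 1
n=6: ⌈(7·233+148)/377⌉ − ⌈(6·233+148)/377⌉ = ⌈1779/377⌉ − ⌈1546/377⌉ = 5 − 5 = 0
n=7: ⌈(8·233+148)/377⌉ − ⌈(7·233+148)/377⌉ = ⌈2012/377⌉ − ⌈1779/377⌉ = 6 − 5 = 1
n=8: ⌈(9·233+148)/377⌉ − ⌈(8·233+148)/377⌉ = ⌈2245/377⌉ − ⌈2012/377⌉ = 6 − 6 = 0
n=9: ⌈(10·233+148)/377⌉ − ⌈(9·233+148)/377⌉ = ⌈2478/377⌉ − ⌈2245/377⌉ = 7 − 6 = 1
n=10: ⌈(11·233+148)/377⌉ − ⌈(10·233+148)/377⌉ = ⌈2711/377⌉ − ⌈2478/377⌉ = 8 − 7 = 1
n=11: ⌈(12·233+148)/377⌉ − ⌈(11·233+148)/377⌉ = ⌈2944/377⌉ − ⌈2711/377⌉ = 8 − 8 = 0
n=12: ⌈(13·233+148)/377⌉ − ⌈(12·233+148)/377⌉ = ⌈3177/377⌉ − ⌈2944/377⌉ = 9 − 8 = 1
n=13: ⌈(14·233+148)/377⌉ − ⌈(13·233+148)/377⌉ = ⌈3410/377⌉ − ⌈3177/377⌉ = 10 − 9 = 1
n=14: ⌈(15·233+148)/377⌉ − ⌈(14·233+148)/377⌉ = ⌈3643/377⌉ − ⌈3410/377⌉ = 10 − 10 = 0
n=15: ⌈(16·233+148)/377⌉ − ⌈(15·233+148)/377⌉ = ⌈3876/377⌉ − ⌈3643/377⌉ = 11 − 10 = 1
n=16: ⌈(17·233+148)/377⌉ − ⌈(16·233+148)/377⌉ = ⌈4109/377⌉ − ⌈3876/377⌉ = 11 − 11 = 0
n=17: ⌈(18·233+148)/377⌉ − ⌈(17·233+148)/377⌉ = ⌈4342/377⌉ − ⌈4109/377⌉ = 12 − 11 = 1
n=18: ⌈(19·233+148)/377⌉ − ⌈(18·233+148)/377⌉ = ⌈4575/377⌉ − ⌈4342/377⌉ = 13 − 12 = 1
n=19: ⌈(20·233+148)/377⌉ − ⌈(19·233+148)/377⌉ = ⌈4808/377⌉ − ⌈4575/377⌉ = 13 − 13 = 0
n=20: ⌈(21·233+148)/377⌉ − ⌈(20·233+148)/377⌉ = ⌈5041/377⌉ − ⌈4808/377⌉ = 14 − 13 = 1
n=21: ⌈(22·233+148)/377⌉ − ⌈(21·233+148)/377⌉ = ⌈5274/377⌉ − ⌈5041/377⌉ = 14 − 14 = 0
n=22: ⌈(23·233+148)/377⌉ − ⌈(22·233+148)/377⌉ = ⌈5507/377⌉ − ⌈5274/377⌉ = 15 − 14 = 1
n=23: ⌈(24·233+148)/377⌉ − ⌈(23·233+148)/377⌉ = ⌈5740/377⌉ − ⌈5507/377⌉ = 16 − 15 = 1
n=24: ⌈(25·233+148)/377⌉ − ⌈(24·233+148)/377⌉ = ⌈5973/377⌉ − ⌈5740/377⌉ = 16 − 16 = 0
n=25: ⌈(26·233+148)/377⌉ − ⌈(25·233+148)/377⌉ = ⌈6206/377⌉ − ⌈5973/377⌉ = 17 − 16 = 1
n=26: ⌈(27·233+148)/377⌉ − ⌈(26·233+148)/377⌉ = ⌈6439/377⌉ − ⌈6206/377⌉ = 18 − 17 = 1
n=27: ⌈(28·233+148)/377⌉ − ⌈(27·233+148)/377⌉ = ⌈6672/377⌉ − ⌈6439/377⌉ = 18 − 18 = 0
n=28: ⌈(29·233+148)/377⌉ − ⌈(28·233+148)/377⌉ = ⌈6905/377⌉ − ⌈6672/377⌉ = 19 − 18 = 1
n=29: ⌈(30·233+148)/377⌉ − ⌈(29·233+148)/377⌉ = ⌈7138/377⌉ − ⌈6905/377⌉ = 19 − 19 = 0
n=30: ⌈(31·233+148)/377⌉ − ⌈(30·233+148)/377⌉ = ⌈7371/377⌉ − ⌈7138/377⌉ = 20 − 19 = 1
n=31: ⌈(32·233+148)/377⌉ − ⌈(31·233+148)/377⌉ = ⌈7604/377⌉ − ⌈7371/377⌉ = 21 − 20 = 1
n=32: ⌈(33·233+148)/377⌉ − ⌈(32·233+148)/377⌉ = ⌈7837/377⌉ − ⌈7604/377⌉ = 21 − 21 = 0
n=33: ⌈(34·233+148)/377⌉ − ⌈(33·233+148)/377⌉ = ⌈8070/377⌉ − ⌈7837/377⌉ = 22 − 21 = 1
n=34: ⌈(35·233+148)/377⌉ − ⌈(34·233+148)/377⌉ = ⌈8303/377⌉ − ⌈8070/377⌉ = 23 − 22 = 1
n=35: ⌈(36·233+148)/377⌉ − ⌈(35·233+148)/377⌉ = ⌈8536/377⌉ − ⌈8303/377⌉ = 23 − 23 = 0
n=36: ⌈(37·233+148)/377⌉ − ⌈(36·233+148)/377⌉ = ⌈8769/377⌉ − ⌈8536/377⌉ = 24 − 23 = 1
n=37: ⌈(38·233+148)/377⌉ − ⌈(37·233+148)/377⌉ = ⌈9002/377⌉ − ⌈8769/377⌉ = 24 − 24 = 0
n=38: ⌈(39·233+148)/377⌉ − ⌈(38·233+148)/377⌉ = ⌈9235/377⌉ − ⌈9002/377⌉ = 25 − 24 = 1
n=39: ⌈(40·233+148)/377⌉ − ⌈(39·233+148)/377⌉ = ⌈9468/377⌉ − ⌈9235/377⌉ = 26 − 25 = 1
n=40: ⌈(41·233+148)/377⌉ − ⌈(40·233+148)/377⌉ = ⌈9701/377⌉ − ⌈9468/377⌉ = 26 − 26 = 0
n=41: ⌈(42·233+148)/377⌉ − ⌈(41·233+148)/377⌉ = ⌈9934/377⌉ − ⌈9701/377⌉ = 27 − 26 = 1
n=42: ⌈(43·233+148)/377⌉ − ⌈(42·233+148)/377⌉ = ⌈10167/377⌉ − ⌈9934/377⌉ = 27 − 27 = 0
n=43: ⌈(44·233+148)/377⌉ − ⌈(43·233+148)/377⌉ = ⌈10400/377⌉ − ⌈10167/377⌉ = 28 − 27 = 1
n=44: ⌈(45·233+148)/377⌉ − ⌈(44·233+148)/377⌉ = ⌈10633/377⌉ − ⌈10400/377⌉ = 29 − 28 = 1
n=45: ⌈(46·233+148)/377⌉ − ⌈(45·233+148)/377⌉ = ⌈10866/377⌉ − ⌈10633/377⌉ = 29 − 29 = 0
n=46: ⌈(47·233+148)/377⌉ − ⌈(46·233+148)/377⌉ = ⌈11099/377⌉ − ⌈10866/377⌉ = 30 − 29 = 1
n=47: ⌈(48·233+148)/377⌉ − ⌈(47·233+148)/377⌉ = ⌈11332/377⌉ − ⌈11099/377⌉ = 31 − 30 = 1
n=48: ⌈(49·233+148)/377⌉ − ⌈(48·233+148)/377⌉ = ⌈11565/377⌉ − ⌈11332/377⌉ = 31 − 31 = 0
n=49: ⌈(50·233+148)/377⌉ − ⌈(49·233+148)/377⌉ = ⌈11798/377⌉ − ⌈11565/377⌉ = 32 − 31 = 1
n=50: ⌈(51·233+148)/377⌉ − ⌈(50·233+148)/377⌉ = ⌈12031/377⌉ − ⌈11798/377⌉ = 32 − 32 = 0
n=51: ⌈(52·233+148)/377⌉ − ⌈(51·233+148)/377⌉ = ⌈12264/377⌉ − ⌈12031/377⌉ = 33 − 32 = 1
n=52: ⌈(53·233+148)/377⌉ − ⌈(52·233+148)/377⌉ = ⌈12497/377⌉ − ⌈12264/377⌉ = 34 − 33 = 1
n=53: ⌈(54·233+148)/377⌉ − ⌈(53·233+148)/377⌉ = ⌈12730/377⌉ − ⌈12497/377⌉ = 34 − 34 = 0
n=54: ⌈(55·233+148)/377⌉ − ⌈(54·233+148)/377⌉ = ⌈12963/377⌉ − ⌈12730/377⌉ = 35 − 34 = 1
n=55: ⌈(56·233+148)/377⌉ − ⌈(55·233+148)/377⌉ = ⌈13196/377⌉ − ⌈12963/377⌉ = 36 − 35 = 1
n=56: ⌈(57·233+148)/377⌉ − ⌈(56·233+148)/377⌉ = ⌈13429/377⌉ − ⌈13196/377⌉ = 36 − 36 = 0
n=57: ⌈(58·233+148)/377⌉ − ⌈(57·233+148)/377⌉ = ⌈13662/377⌉ − ⌈13429/377⌉ = 37 − 36 = 1
n=58: ⌈(59·233+148)/377⌉ − ⌈(58·233+148)/377⌉ = ⌈13895/377⌉ − ⌈13662/377⌉ = 37 − 37 = 0
n=59: ⌈(60·233+148)/377⌉ − ⌈(59·233+148)/377⌉ = ⌈14128/377⌉ − ⌈13895/377⌉ = 38 − 37 = 1
n=60: ⌈(61·233+148)/377⌉ − ⌈(60·233+148)/377⌉ = ⌈14361/377⌉ − ⌈14128/377⌉ = 39 − 38 = 1
n=61: ⌈(62·233+148)/377⌉ − ⌈(61·233+148)/377⌉ = ⌈14594/377⌉ − ⌈14361/377⌉ = 39 − 39 = 0
n=62: ⌈(63·233+148)/377⌉ − ⌈(62·233+148)/377⌉ = ⌈14827/377⌉ − ⌈14594/377⌉ = 40 − 39 = 1
n=63: ⌈(64·233+148)/377⌉ − ⌈(63·233+148)/377⌉ = ⌈15060/377⌉ − ⌈14827/377⌉ = 40 − 40 = 0
n=64: ⌈(65·233+148)/377⌉ − ⌈(64·233+148)/377⌉ = ⌈15293/377⌉ − ⌈15060/377⌉ = 41 − 40 = 1
n=65: ⌈(66·233+148)/377⌉ − ⌈(65·233+148)/377⌉ = ⌈15526/377⌉ − ⌈15293/377⌉ = 42 − 41 = 1
n=66: ⌈(67·233+148)/377⌉ − ⌈(66·233+148)/377⌉ = ⌈15759/377⌉ − ⌈15526/377⌉ = 42 − 42 = 0
n=67: ⌈(68·233+148)/377⌉ − ⌈(67·233+148)/377⌉ = ⌈15992/377⌉ − ⌈15759/377⌉ = 43 − 42 = 1
n=68: ⌈(69·233+148)/377⌉ − ⌈(68·233+148)/377⌉ = ⌈16225/377⌉ − ⌈15992/377⌉ = 44 − 43 = 1
n=69: ⌈(70·233+148)/377⌉ − ⌈(69·233+148)/377⌉ = ⌈16458/377⌉ − ⌈16225/377⌉ = 44 − 44 = 0
n=70: ⌈(71·233+148)/377⌉ − ⌈(70·233+148)/377⌉ = ⌈16691/377⌉ − ⌈16458/377⌉ = 45 − 44 = 1
n=71: ⌈(72·233+148)/377⌉ − ⌈(71·233+148)/377⌉ = ⌈16924/377⌉ − ⌈16691/377⌉ = 45 − 45 = 0
n=72: ⌈(73·233+148)/377⌉ − ⌈(72·233+148)/377⌉ = ⌈17157/377⌉ − ⌈16924/377⌉ = 46 − 45 = 1
n=73: ⌈(74·233+148)/377⌉ − ⌈(73·233+148)/377⌉ = ⌈17390/377⌉ − ⌈17157/377⌉ = 47 − 46 = 1
n=74: ⌈(75·233+148)/377⌉ − ⌈(74·233+148)/377⌉ = ⌈17623/377⌉ − ⌈17390/377⌉ = 47 − 47 = 0
n=75: ⌈(76·233+148)/377⌉ − ⌈(75·233+148)/377⌉ = ⌈17856/377⌉ − ⌈17623/377⌉ = 48 − 47 = 1
n=76: ⌈(77·233+148)/377⌉ − ⌈(76·233+148)/377⌉ = ⌈18089/377⌉ − ⌈17856/377⌉ = 48 − 48 = 0
n=77: ⌈(78·233+148)/377⌉ − ⌈(77·233+148)/377⌉ = ⌈18322/377⌉ − ⌈18089/377⌉ = 49 − 48 = 1
n=78: ⌈(79·233+148)/377⌉ − ⌈(78·233+148)/377⌉ = ⌈18555/377⌉ − ⌈18322/377⌉ = 50 − 49 = 1
n=79: ⌈(80·233+148)/377⌉ − ⌈(79·233+148)/377⌉ = ⌈18788/377⌉ − ⌈18555/377⌉ = 50 − 50 = 0
n=80: ⌈(81·233+148)/377⌉ − ⌈(80·233+148)/377⌉ = ⌈19021/377⌉ − ⌈18788/377⌉ = 51 − 50 = 1
n=81: ⌈(82·233+148)/377⌉ − ⌈(81·233+148)/377⌉ = ⌈19254/377⌉ − ⌈19021/377⌉ = 52 − 51 = 1
n=82: ⌈(83·233+148)/377⌉ − ⌈(82·233+148)/377⌉ = ⌈19487/377⌉ − ⌈19254/377⌉ = 52 − 52 = 0
n=83: ⌈(84·233+148)/377⌉ − ⌈(83·233+148)/377⌉ = ⌈19720/377⌉ − ⌈19487/377⌉ = 53 − 52 = 1
n=84: ⌈(85·233+148)/377⌉ − ⌈(84·233+148)/377⌉ = ⌈19953/377⌉ − ⌈19720/377⌉ = 53 − 53 = 0
n=85: ⌈(86·233+148)/377⌉ − ⌈(85·233+148)/377⌉ = ⌈20186/377⌉ − ⌈19953/377⌉ = 54 − 53 = 1
n=86: ⌈(87·233+148)/377⌉ − ⌈(86·233+148)/377⌉ = ⌈20419/377⌉ − ⌈20186/377⌉ = 55 − 54 = 1
n=87: ⌈(88·233+148)/377⌉ − ⌈(87·233+148)/377⌉ = ⌈20652/377⌉ − ⌈20419/377⌉ = 55 − 55 = 0
n=88: ⌈(89·233+148)/377⌉ − ⌈(88·233+148)/377⌉ = ⌈20885/377⌉ − ⌈20652/377⌉ = 56 − 55 = 1
n=89: ⌈(90·233+148)/377⌉ − ⌈(89·233+148)/377⌉ = ⌈21118/377⌉ − ⌈20885/377⌉ = 57 − 56 = 1
n=90: ⌈(91·233+148)/377⌉ − ⌈(90·233+148)/377⌉ = ⌈21351/377⌉ − ⌈21118/377⌉ = 57 − 57 = 0
n=91: ⌈(92·233+148)/377⌉ − ⌈(91·233+148)/377⌉ = ⌈21584/377⌉ − ⌈21351/377⌉ = 58 − 57 = 1
n=92: ⌈(93·233+148)/377⌉ − ⌈(92·233+148)/377⌉ = ⌈21817/377⌉ − ⌈21584/377⌉ = 58 − 58 = 0
n=93: ⌈(94·233+148)/377⌉ − ⌈(93·233+148)/377⌉ = ⌈22050/377⌉ − ⌈21817/377⌉ = 59 − 58 = 1
n=94: ⌈(95·233+148)/377⌉ − ⌈(94·233+148)/377⌉ = ⌈22283/377⌉ − ⌈22050/377⌉ = 60 − 59 = 1
n=95: ⌈(96·233+148)/377⌉ − ⌈(95·233+148)/377⌉ = ⌈22516/377⌉ − ⌈22283/377⌉ = 60 − 60 = 0
n=96: ⌈(97·233+148)/377⌉ − ⌈(96·233+148)/377⌉ = ⌈22749/377⌉ − ⌈22516/377⌉ = 61 − 60 = 1
n=97: ⌈(98·233+148)/377⌉ − ⌈(97·233+148)/377⌉ = ⌈22982/377⌉ − ⌈22749/377⌉ = 61 − 61 = 0

10101101011011010110101101101011011010110101101101011011010110101101101011010110110101101101011010


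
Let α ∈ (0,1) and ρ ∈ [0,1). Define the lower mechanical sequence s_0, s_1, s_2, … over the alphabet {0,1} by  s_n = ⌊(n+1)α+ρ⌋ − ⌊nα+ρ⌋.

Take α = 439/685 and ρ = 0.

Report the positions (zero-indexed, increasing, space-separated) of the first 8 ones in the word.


n=0: ⌊439/685⌋−⌊0/685⌋ = 0−0 = 0
n=1: ⌊878/685⌋−⌊439/685⌋ = 1−0 = 1  ← one
n=2: ⌊1317/685⌋−⌊878/685⌋ = 1−1 = 0
n=3: ⌊1756/685⌋−⌊1317/685⌋ = 2−1 = 1  ← one
n=4: ⌊2195/685⌋−⌊1756/685⌋ = 3−2 = 1  ← one
n=5: ⌊2634/685⌋−⌊2195/685⌋ = 3−3 = 0
n=6: ⌊3073/685⌋−⌊2634/685⌋ = 4−3 = 1  ← one
n=7: ⌊3512/685⌋−⌊3073/685⌋ = 5−4 = 1  ← one
n=8: ⌊3951/685⌋−⌊3512/685⌋ = 5−5 = 0
n=9: ⌊4390/685⌋−⌊3951/685⌋ = 6−5 = 1  ← one
n=10: ⌊4829/685⌋−⌊4390/685⌋ = 7−6 = 1  ← one
n=11: ⌊5268/685⌋−⌊4829/685⌋ = 7−7 = 0
n=12: ⌊5707/685⌋−⌊5268/685⌋ = 8−7 = 1  ← one
positions of the first 8 ones: 1 3 4 6 7 9 10 12

1 3 4 6 7 9 10 12


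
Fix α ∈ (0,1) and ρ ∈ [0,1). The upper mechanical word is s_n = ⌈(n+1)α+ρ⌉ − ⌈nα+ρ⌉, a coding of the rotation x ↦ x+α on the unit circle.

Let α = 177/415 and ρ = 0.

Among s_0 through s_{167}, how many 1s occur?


#1s = Σ_{n=0}^{167} s_n = Σ_{n=0}^{167} (⌈(n+1)α+ρ⌉ − ⌈nα+ρ⌉)
the sum telescopes: every ⌈nα+ρ⌉ with 0 < n < 168 appears once with + and once with −, leaving ⌈168α+ρ⌉ − ⌈0·α+ρ⌉
168α + ρ = (168·177) / 415 = 29736/415
ρ = 0/415
⌈29736/415⌉ = 72,  ⌈0/415⌉ = 0
#1s = 72 − 0 = 72

72


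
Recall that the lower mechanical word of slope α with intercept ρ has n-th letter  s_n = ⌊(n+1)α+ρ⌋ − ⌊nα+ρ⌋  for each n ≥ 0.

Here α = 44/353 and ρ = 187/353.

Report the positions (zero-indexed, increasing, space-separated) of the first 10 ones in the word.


n=0: ⌊231/353⌋−⌊187/353⌋ = 0−0 = 0
n=1: ⌊275/353⌋−⌊231/353⌋ = 0−0 = 0
  …
n=3: ⌊363/353⌋−⌊319/353⌋ = 1−0 = 1  ← one
n=4: ⌊407/353⌋−⌊363/353⌋ = 1−1 = 0
n=5: ⌊451/353⌋−⌊407/353⌋ = 1−1 = 0
  …
n=11: ⌊715/353⌋−⌊671/353⌋ = 2−1 = 1  ← one
n=12: ⌊759/353⌋−⌊715/353⌋ = 2−2 = 0
n=13: ⌊803/353⌋−⌊759/353⌋ = 2−2 = 0
  …
n=19: ⌊1067/353⌋−⌊1023/353⌋ = 3−2 = 1  ← one
n=20: ⌊1111/353⌋−⌊1067/353⌋ = 3−3 = 0
n=21: ⌊1155/353⌋−⌊1111/353⌋ = 3−3 = 0
  …
n=27: ⌊1419/353⌋−⌊1375/353⌋ = 4−3 = 1  ← one
n=28: ⌊1463/353⌋−⌊1419/353⌋ = 4−4 = 0
n=29: ⌊1507/353⌋−⌊1463/353⌋ = 4−4 = 0
  …
n=35: ⌊1771/353⌋−⌊1727/353⌋ = 5−4 = 1  ← one
n=36: ⌊1815/353⌋−⌊1771/353⌋ = 5−5 = 0
n=37: ⌊1859/353⌋−⌊1815/353⌋ = 5−5 = 0
  …
n=43: ⌊2123/353⌋−⌊2079/353⌋ = 6−5 = 1  ← one
n=44: ⌊2167/353⌋−⌊2123/353⌋ = 6−6 = 0
n=45: ⌊2211/353⌋−⌊2167/353⌋ = 6−6 = 0
  …
n=51: ⌊2475/353⌋−⌊2431/353⌋ = 7−6 = 1  ← one
n=52: ⌊2519/353⌋−⌊2475/353⌋ = 7−7 = 0
n=53: ⌊2563/353⌋−⌊2519/353⌋ = 7−7 = 0
  …
n=59: ⌊2827/353⌋−⌊2783/353⌋ = 8−7 = 1  ← one
n=60: ⌊2871/353⌋−⌊2827/353⌋ = 8−8 = 0
n=61: ⌊2915/353⌋−⌊2871/353⌋ = 8−8 = 0
  …
n=67: ⌊3179/353⌋−⌊3135/353⌋ = 9−8 = 1  ← one
n=68: ⌊3223/353⌋−⌊3179/353⌋ = 9−9 = 0
n=69: ⌊3267/353⌋−⌊3223/353⌋ = 9−9 = 0
  …
n=75: ⌊3531/353⌋−⌊3487/353⌋ = 10−9 = 1  ← one
positions of the first 10 ones: 3 11 19 27 35 43 51 59 67 75

3 11 19 27 35 43 51 59 67 75


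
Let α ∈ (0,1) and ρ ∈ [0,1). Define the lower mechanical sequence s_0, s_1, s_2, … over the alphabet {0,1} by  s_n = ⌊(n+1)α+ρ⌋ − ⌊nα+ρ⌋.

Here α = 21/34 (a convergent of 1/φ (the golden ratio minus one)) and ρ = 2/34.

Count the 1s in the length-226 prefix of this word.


139

#1s = Σ_{n=0}^{225} s_n = Σ_{n=0}^{225} (⌊(n+1)α+ρ⌋ − ⌊nα+ρ⌋)
the sum telescopes: every ⌊nα+ρ⌋ with 0 < n < 226 appears once with + and once with −, leaving ⌊226α+ρ⌋ − ⌊0·α+ρ⌋
226α + ρ = (226·21 + 2) / 34 = 4748/34
ρ = 2/34
⌊4748/34⌋ = 139,  ⌊2/34⌋ = 0
#1s = 139 − 0 = 139


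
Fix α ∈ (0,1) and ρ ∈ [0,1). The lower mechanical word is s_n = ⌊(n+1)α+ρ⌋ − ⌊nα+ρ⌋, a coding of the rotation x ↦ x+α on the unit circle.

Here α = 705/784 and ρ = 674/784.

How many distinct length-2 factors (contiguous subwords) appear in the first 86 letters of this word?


t_n = ⌊(n·705+674)/784⌋ for n = 0 … 86:
  n=0…9: ⌊674/784⌋=0 ⌊1379/784⌋=1 ⌊2084/784⌋=2 ⌊2789/784⌋=3 ⌊3494/784⌋=4 ⌊4199/784⌋=5 ⌊4904/784⌋=6 ⌊5609/784⌋=7 ⌊6314/784⌋=8 ⌊7019/784⌋=8
  n=10…19: ⌊7724/784⌋=9 ⌊8429/784⌋=10 ⌊9134/784⌋=11 ⌊9839/784⌋=12 ⌊10544/784⌋=13 ⌊11249/784⌋=14 ⌊11954/784⌋=15 ⌊12659/784⌋=16 ⌊13364/784⌋=17 ⌊14069/784⌋=17
  n=20…29: ⌊14774/784⌋=18 ⌊15479/784⌋=19 ⌊16184/784⌋=20 ⌊16889/784⌋=21 ⌊17594/784⌋=22 ⌊18299/784⌋=23 ⌊19004/784⌋=24 ⌊19709/784⌋=25 ⌊20414/784⌋=26 ⌊21119/784⌋=26
  n=30…39: ⌊21824/784⌋=27 ⌊22529/784⌋=28 ⌊23234/784⌋=29 ⌊23939/784⌋=30 ⌊24644/784⌋=31 ⌊25349/784⌋=32 ⌊26054/784⌋=33 ⌊26759/784⌋=34 ⌊27464/784⌋=35 ⌊28169/784⌋=35
  n=40…49: ⌊28874/784⌋=36 ⌊29579/784⌋=37 ⌊30284/784⌋=38 ⌊30989/784⌋=39 ⌊31694/784⌋=40 ⌊32399/784⌋=41 ⌊33104/784⌋=42 ⌊33809/784⌋=43 ⌊34514/784⌋=44 ⌊35219/784⌋=44
  n=50…59: ⌊35924/784⌋=45 ⌊36629/784⌋=46 ⌊37334/784⌋=47 ⌊38039/784⌋=48 ⌊38744/784⌋=49 ⌊39449/784⌋=50 ⌊40154/784⌋=51 ⌊40859/784⌋=52 ⌊41564/784⌋=53 ⌊42269/784⌋=53
  n=60…69: ⌊42974/784⌋=54 ⌊43679/784⌋=55 ⌊44384/784⌋=56 ⌊45089/784⌋=57 ⌊45794/784⌋=58 ⌊46499/784⌋=59 ⌊47204/784⌋=60 ⌊47909/784⌋=61 ⌊48614/784⌋=62 ⌊49319/784⌋=62
  n=70…79: ⌊50024/784⌋=63 ⌊50729/784⌋=64 ⌊51434/784⌋=65 ⌊52139/784⌋=66 ⌊52844/784⌋=67 ⌊53549/784⌋=68 ⌊54254/784⌋=69 ⌊54959/784⌋=70 ⌊55664/784⌋=71 ⌊56369/784⌋=71
  n=80…86: ⌊57074/784⌋=72 ⌊57779/784⌋=73 ⌊58484/784⌋=74 ⌊59189/784⌋=75 ⌊59894/784⌋=76 ⌊60599/784⌋=77 ⌊61304/784⌋=78
s_n = t_(n+1) − t_n for n = 0 … 85 gives
prefix = 11111111011111111101111111110111111111011111111101111111110111111111011111111101111111
slide a length-2 window over [0..1] … [84..85] (85 windows); first occurrence of each distinct factor:
  [  0..  1] 11
  [  7..  8] 10
  [  8..  9] 01
  (the other 82 windows repeat one of these)
distinct factors: {01, 10, 11}
count = 3  (Sturmian bound for length 2 is 3)

3


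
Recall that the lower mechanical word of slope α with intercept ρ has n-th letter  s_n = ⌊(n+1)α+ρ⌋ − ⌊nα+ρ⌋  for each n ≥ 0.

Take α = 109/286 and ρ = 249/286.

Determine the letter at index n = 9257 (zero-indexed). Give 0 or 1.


(n+1)α + ρ = (9258·109 + 249) / 286 = 1009371/286
nα + ρ     = (9257·109 + 249) / 286 = 1009262/286
⌊1009371/286⌋ = 3529,  ⌊1009262/286⌋ = 3528
s_{9257} = 3529 − 3528 = 1

1


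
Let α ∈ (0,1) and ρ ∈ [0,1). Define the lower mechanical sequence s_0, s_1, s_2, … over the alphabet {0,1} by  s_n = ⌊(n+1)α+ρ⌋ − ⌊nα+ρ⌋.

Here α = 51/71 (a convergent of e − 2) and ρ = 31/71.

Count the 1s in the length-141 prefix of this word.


101

#1s = Σ_{n=0}^{140} s_n = Σ_{n=0}^{140} (⌊(n+1)α+ρ⌋ − ⌊nα+ρ⌋)
the sum telescopes: every ⌊nα+ρ⌋ with 0 < n < 141 appears once with + and once with −, leaving ⌊141α+ρ⌋ − ⌊0·α+ρ⌋
141α + ρ = (141·51 + 31) / 71 = 7222/71
ρ = 31/71
⌊7222/71⌋ = 101,  ⌊31/71⌋ = 0
#1s = 101 − 0 = 101


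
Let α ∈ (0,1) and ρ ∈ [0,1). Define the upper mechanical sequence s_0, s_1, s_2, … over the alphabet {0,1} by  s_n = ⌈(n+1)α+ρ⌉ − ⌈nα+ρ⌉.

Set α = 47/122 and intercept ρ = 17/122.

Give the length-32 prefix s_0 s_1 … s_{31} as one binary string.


00101001001010010100100101001010

n=0: ⌈(1·47+17)/122⌉ − ⌈(0·47+17)/122⌉ = ⌈64/122⌉ − ⌈17/122⌉ = 1 − 1 = 0
n=1: ⌈(2·47+17)/122⌉ − ⌈(1·47+17)/122⌉ = ⌈111/122⌉ − ⌈64/122⌉ = 1 − 1 = 0
n=2: ⌈(3·47+17)/122⌉ − ⌈(2·47+17)/122⌉ = ⌈158/122⌉ − ⌈111/122⌉ = 2 − 1 = 1
n=3: ⌈(4·47+17)/122⌉ − ⌈(3·47+17)/122⌉ = ⌈205/122⌉ − ⌈158/122⌉ = 2 − 2 = 0
n=4: ⌈(5·47+17)/122⌉ − ⌈(4·47+17)/122⌉ = ⌈252/122⌉ − ⌈205/122⌉ = 3 − 2 = 1
n=5: ⌈(6·47+17)/122⌉ − ⌈(5·47+17)/122⌉ = ⌈299/122⌉ − ⌈252/122⌉ = 3 − 3 = 0
n=6: ⌈(7·47+17)/122⌉ − ⌈(6·47+17)/122⌉ = ⌈346/122⌉ − ⌈299/122⌉ = 3 − 3 = 0
n=7: ⌈(8·47+17)/122⌉ − ⌈(7·47+17)/122⌉ = ⌈393/122⌉ − ⌈346/122⌉ = 4 − 3 = 1
n=8: ⌈(9·47+17)/122⌉ − ⌈(8·47+17)/122⌉ = ⌈440/122⌉ − ⌈393/122⌉ = 4 − 4 = 0
n=9: ⌈(10·47+17)/122⌉ − ⌈(9·47+17)/122⌉ = ⌈487/122⌉ − ⌈440/122⌉ = 4 − 4 = 0
n=10: ⌈(11·47+17)/122⌉ − ⌈(10·47+17)/122⌉ = ⌈534/122⌉ − ⌈487/122⌉ = 5 − 4 = 1
n=11: ⌈(12·47+17)/122⌉ − ⌈(11·47+17)/122⌉ = ⌈581/122⌉ − ⌈534/122⌉ = 5 − 5 = 0
n=12: ⌈(13·47+17)/122⌉ − ⌈(12·47+17)/122⌉ = ⌈628/122⌉ − ⌈581/122⌉ = 6 − 5 = 1
n=13: ⌈(14·47+17)/122⌉ − ⌈(13·47+17)/122⌉ = ⌈675/122⌉ − ⌈628/122⌉ = 6 − 6 = 0
n=14: ⌈(15·47+17)/122⌉ − ⌈(14·47+17)/122⌉ = ⌈722/122⌉ − ⌈675/122⌉ = 6 − 6 = 0
n=15: ⌈(16·47+17)/122⌉ − ⌈(15·47+17)/122⌉ = ⌈769/122⌉ − ⌈722/122⌉ = 7 − 6 = 1
n=16: ⌈(17·47+17)/122⌉ − ⌈(16·47+17)/122⌉ = ⌈816/122⌉ − ⌈769/122⌉ = 7 − 7 = 0
n=17: ⌈(18·47+17)/122⌉ − ⌈(17·47+17)/122⌉ = ⌈863/122⌉ − ⌈816/122⌉ = 8 − 7 = 1
n=18: ⌈(19·47+17)/122⌉ − ⌈(18·47+17)/122⌉ = ⌈910/122⌉ − ⌈863/122⌉ = 8 − 8 = 0
n=19: ⌈(20·47+17)/122⌉ − ⌈(19·47+17)/122⌉ = ⌈957/122⌉ − ⌈910/122⌉ = 8 − 8 = 0
n=20: ⌈(21·47+17)/122⌉ − ⌈(20·47+17)/122⌉ = ⌈1004/122⌉ − ⌈957/122⌉ = 9 − 8 = 1
n=21: ⌈(22·47+17)/122⌉ − ⌈(21·47+17)/122⌉ = ⌈1051/122⌉ − ⌈1004/122⌉ = 9 − 9 = 0
n=22: ⌈(23·47+17)/122⌉ − ⌈(22·47+17)/122⌉ = ⌈1098/122⌉ − ⌈1051/122⌉ = 9 − 9 = 0
n=23: ⌈(24·47+17)/122⌉ − ⌈(23·47+17)/122⌉ = ⌈1145/122⌉ − ⌈1098/122⌉ = 10 − 9 = 1
n=24: ⌈(25·47+17)/122⌉ − ⌈(24·47+17)/122⌉ = ⌈1192/122⌉ − ⌈1145/122⌉ = 10 − 10 = 0
n=25: ⌈(26·47+17)/122⌉ − ⌈(25·47+17)/122⌉ = ⌈1239/122⌉ − ⌈1192/122⌉ = 11 − 10 = 1
n=26: ⌈(27·47+17)/122⌉ − ⌈(26·47+17)/122⌉ = ⌈1286/122⌉ − ⌈1239/122⌉ = 11 − 11 = 0
n=27: ⌈(28·47+17)/122⌉ − ⌈(27·47+17)/122⌉ = ⌈1333/122⌉ − ⌈1286/122⌉ = 11 − 11 = 0
n=28: ⌈(29·47+17)/122⌉ − ⌈(28·47+17)/122⌉ = ⌈1380/122⌉ − ⌈1333/122⌉ = 12 − 11 = 1
n=29: ⌈(30·47+17)/122⌉ − ⌈(29·47+17)/122⌉ = ⌈1427/122⌉ − ⌈1380/122⌉ = 12 − 12 = 0
n=30: ⌈(31·47+17)/122⌉ − ⌈(30·47+17)/122⌉ = ⌈1474/122⌉ − ⌈1427/122⌉ = 13 − 12 = 1
n=31: ⌈(32·47+17)/122⌉ − ⌈(31·47+17)/122⌉ = ⌈1521/122⌉ − ⌈1474/122⌉ = 13 − 13 = 0


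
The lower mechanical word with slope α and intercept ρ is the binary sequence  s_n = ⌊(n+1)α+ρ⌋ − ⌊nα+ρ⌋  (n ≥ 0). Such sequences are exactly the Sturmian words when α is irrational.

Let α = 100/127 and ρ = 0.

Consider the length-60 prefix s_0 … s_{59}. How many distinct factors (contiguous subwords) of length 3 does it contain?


4

t_n = ⌊(n·100)/127⌋ for n = 0 … 60:
  n=0…9: ⌊0/127⌋=0 ⌊100/127⌋=0 ⌊200/127⌋=1 ⌊300/127⌋=2 ⌊400/127⌋=3 ⌊500/127⌋=3 ⌊600/127⌋=4 ⌊700/127⌋=5 ⌊800/127⌋=6 ⌊900/127⌋=7
  n=10…19: ⌊1000/127⌋=7 ⌊1100/127⌋=8 ⌊1200/127⌋=9 ⌊1300/127⌋=10 ⌊1400/127⌋=11 ⌊1500/127⌋=11 ⌊1600/127⌋=12 ⌊1700/127⌋=13 ⌊1800/127⌋=14 ⌊1900/127⌋=14
  n=20…29: ⌊2000/127⌋=15 ⌊2100/127⌋=16 ⌊2200/127⌋=17 ⌊2300/127⌋=18 ⌊2400/127⌋=18 ⌊2500/127⌋=19 ⌊2600/127⌋=20 ⌊2700/127⌋=21 ⌊2800/127⌋=22 ⌊2900/127⌋=22
  n=30…39: ⌊3000/127⌋=23 ⌊3100/127⌋=24 ⌊3200/127⌋=25 ⌊3300/127⌋=25 ⌊3400/127⌋=26 ⌊3500/127⌋=27 ⌊3600/127⌋=28 ⌊3700/127⌋=29 ⌊3800/127⌋=29 ⌊3900/127⌋=30
  n=40…49: ⌊4000/127⌋=31 ⌊4100/127⌋=32 ⌊4200/127⌋=33 ⌊4300/127⌋=33 ⌊4400/127⌋=34 ⌊4500/127⌋=35 ⌊4600/127⌋=36 ⌊4700/127⌋=37 ⌊4800/127⌋=37 ⌊4900/127⌋=38
  n=50…59: ⌊5000/127⌋=39 ⌊5100/127⌋=40 ⌊5200/127⌋=40 ⌊5300/127⌋=41 ⌊5400/127⌋=42 ⌊5500/127⌋=43 ⌊5600/127⌋=44 ⌊5700/127⌋=44 ⌊5800/127⌋=45 ⌊5900/127⌋=46
  n=60: ⌊6000/127⌋=47
s_n = t_(n+1) − t_n for n = 0 … 59 gives
prefix = 011101111011110111011110111101110111101111011110111011110111
slide a length-3 window over [0..2] … [57..59] (58 windows); first occurrence of each distinct factor:
  [  0..  2] 011
  [  1..  3] 111
  [  2..  4] 110
  [  3..  5] 101
  (the other 54 windows repeat one of these)
distinct factors: {011, 101, 110, 111}
count = 4  (Sturmian bound for length 3 is 4)


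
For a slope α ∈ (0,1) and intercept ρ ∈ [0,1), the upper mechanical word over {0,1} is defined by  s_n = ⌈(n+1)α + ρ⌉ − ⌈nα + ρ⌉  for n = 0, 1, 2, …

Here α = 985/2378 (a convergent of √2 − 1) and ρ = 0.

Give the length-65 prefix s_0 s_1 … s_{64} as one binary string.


10101001010010101001010010101001010010100101010010100101010010100

n=0: ⌈(1·985)/2378⌉ − ⌈(0·985)/2378⌉ = ⌈985/2378⌉ − ⌈0/2378⌉ = 1 − 0 = 1
n=1: ⌈(2·985)/2378⌉ − ⌈(1·985)/2378⌉ = ⌈1970/2378⌉ − ⌈985/2378⌉ = 1 − 1 = 0
n=2: ⌈(3·985)/2378⌉ − ⌈(2·985)/2378⌉ = ⌈2955/2378⌉ − ⌈1970/2378⌉ = 2 − 1 = 1
n=3: ⌈(4·985)/2378⌉ − ⌈(3·985)/2378⌉ = ⌈3940/2378⌉ − ⌈2955/2378⌉ = 2 − 2 = 0
n=4: ⌈(5·985)/2378⌉ − ⌈(4·985)/2378⌉ = ⌈4925/2378⌉ − ⌈3940/2378⌉ = 3 − 2 = 1
n=5: ⌈(6·985)/2378⌉ − ⌈(5·985)/2378⌉ = ⌈5910/2378⌉ − ⌈4925/2378⌉ = 3 − 3 = 0
n=6: ⌈(7·985)/2378⌉ − ⌈(6·985)/2378⌉ = ⌈6895/2378⌉ − ⌈5910/2378⌉ = 3 − 3 = 0
n=7: ⌈(8·985)/2378⌉ − ⌈(7·985)/2378⌉ = ⌈7880/2378⌉ − ⌈6895/2378⌉ = 4 − 3 = 1
n=8: ⌈(9·985)/2378⌉ − ⌈(8·985)/2378⌉ = ⌈8865/2378⌉ − ⌈7880/2378⌉ = 4 − 4 = 0
n=9: ⌈(10·985)/2378⌉ − ⌈(9·985)/2378⌉ = ⌈9850/2378⌉ − ⌈8865/2378⌉ = 5 − 4 = 1
n=10: ⌈(11·985)/2378⌉ − ⌈(10·985)/2378⌉ = ⌈10835/2378⌉ − ⌈9850/2378⌉ = 5 − 5 = 0
n=11: ⌈(12·985)/2378⌉ − ⌈(11·985)/2378⌉ = ⌈11820/2378⌉ − ⌈10835/2378⌉ = 5 − 5 = 0
n=12: ⌈(13·985)/2378⌉ − ⌈(12·985)/2378⌉ = ⌈12805/2378⌉ − ⌈11820/2378⌉ = 6 − 5 = 1
n=13: ⌈(14·985)/2378⌉ − ⌈(13·985)/2378⌉ = ⌈13790/2378⌉ − ⌈12805/2378⌉ = 6 − 6 = 0
n=14: ⌈(15·985)/2378⌉ − ⌈(14·985)/2378⌉ = ⌈14775/2378⌉ − ⌈13790/2378⌉ = 7 − 6 = 1
n=15: ⌈(16·985)/2378⌉ − ⌈(15·985)/2378⌉ = ⌈15760/2378⌉ − ⌈14775/2378⌉ = 7 − 7 = 0
n=16: ⌈(17·985)/2378⌉ − ⌈(16·985)/2378⌉ = ⌈16745/2378⌉ − ⌈15760/2378⌉ = 8 − 7 = 1
n=17: ⌈(18·985)/2378⌉ − ⌈(17·985)/2378⌉ = ⌈17730/2378⌉ − ⌈16745/2378⌉ = 8 − 8 = 0
n=18: ⌈(19·985)/2378⌉ − ⌈(18·985)/2378⌉ = ⌈18715/2378⌉ − ⌈17730/2378⌉ = 8 − 8 = 0
n=19: ⌈(20·985)/2378⌉ − ⌈(19·985)/2378⌉ = ⌈19700/2378⌉ − ⌈18715/2378⌉ = 9 − 8 = 1
n=20: ⌈(21·985)/2378⌉ − ⌈(20·985)/2378⌉ = ⌈20685/2378⌉ − ⌈19700/2378⌉ = 9 − 9 = 0
n=21: ⌈(22·985)/2378⌉ − ⌈(21·985)/2378⌉ = ⌈21670/2378⌉ − ⌈20685/2378⌉ = 10 − 9 = 1
n=22: ⌈(23·985)/2378⌉ − ⌈(22·985)/2378⌉ = ⌈22655/2378⌉ − ⌈21670/2378⌉ = 10 − 10 = 0
n=23: ⌈(24·985)/2378⌉ − ⌈(23·985)/2378⌉ = ⌈23640/2378⌉ − ⌈22655/2378⌉ = 10 − 10 = 0
n=24: ⌈(25·985)/2378⌉ − ⌈(24·985)/2378⌉ = ⌈24625/2378⌉ − ⌈23640/2378⌉ = 11 − 10 = 1
n=25: ⌈(26·985)/2378⌉ − ⌈(25·985)/2378⌉ = ⌈25610/2378⌉ − ⌈24625/2378⌉ = 11 − 11 = 0
n=26: ⌈(27·985)/2378⌉ − ⌈(26·985)/2378⌉ = ⌈26595/2378⌉ − ⌈25610/2378⌉ = 12 − 11 = 1
n=27: ⌈(28·985)/2378⌉ − ⌈(27·985)/2378⌉ = ⌈27580/2378⌉ − ⌈26595/2378⌉ = 12 − 12 = 0
n=28: ⌈(29·985)/2378⌉ − ⌈(28·985)/2378⌉ = ⌈28565/2378⌉ − ⌈27580/2378⌉ = 13 − 12 = 1
n=29: ⌈(30·985)/2378⌉ − ⌈(29·985)/2378⌉ = ⌈29550/2378⌉ − ⌈28565/2378⌉ = 13 − 13 = 0
n=30: ⌈(31·985)/2378⌉ − ⌈(30·985)/2378⌉ = ⌈30535/2378⌉ − ⌈29550/2378⌉ = 13 − 13 = 0
n=31: ⌈(32·985)/2378⌉ − ⌈(31·985)/2378⌉ = ⌈31520/2378⌉ − ⌈30535/2378⌉ = 14 − 13 = 1
n=32: ⌈(33·985)/2378⌉ − ⌈(32·985)/2378⌉ = ⌈32505/2378⌉ − ⌈31520/2378⌉ = 14 − 14 = 0
n=33: ⌈(34·985)/2378⌉ − ⌈(33·985)/2378⌉ = ⌈33490/2378⌉ − ⌈32505/2378⌉ = 15 − 14 = 1
n=34: ⌈(35·985)/2378⌉ − ⌈(34·985)/2378⌉ = ⌈34475/2378⌉ − ⌈33490/2378⌉ = 15 − 15 = 0
n=35: ⌈(36·985)/2378⌉ − ⌈(35·985)/2378⌉ = ⌈35460/2378⌉ − ⌈34475/2378⌉ = 15 − 15 = 0
n=36: ⌈(37·985)/2378⌉ − ⌈(36·985)/2378⌉ = ⌈36445/2378⌉ − ⌈35460/2378⌉ = 16 − 15 = 1
n=37: ⌈(38·985)/2378⌉ − ⌈(37·985)/2378⌉ = ⌈37430/2378⌉ − ⌈36445/2378⌉ = 16 − 16 = 0
n=38: ⌈(39·985)/2378⌉ − ⌈(38·985)/2378⌉ = ⌈38415/2378⌉ − ⌈37430/2378⌉ = 17 − 16 = 1
n=39: ⌈(40·985)/2378⌉ − ⌈(39·985)/2378⌉ = ⌈39400/2378⌉ − ⌈38415/2378⌉ = 17 − 17 = 0
n=40: ⌈(41·985)/2378⌉ − ⌈(40·985)/2378⌉ = ⌈40385/2378⌉ − ⌈39400/2378⌉ = 17 − 17 = 0
n=41: ⌈(42·985)/2378⌉ − ⌈(41·985)/2378⌉ = ⌈41370/2378⌉ − ⌈40385/2378⌉ = 18 − 17 = 1
n=42: ⌈(43·985)/2378⌉ − ⌈(42·985)/2378⌉ = ⌈42355/2378⌉ − ⌈41370/2378⌉ = 18 − 18 = 0
n=43: ⌈(44·985)/2378⌉ − ⌈(43·985)/2378⌉ = ⌈43340/2378⌉ − ⌈42355/2378⌉ = 19 − 18 = 1
n=44: ⌈(45·985)/2378⌉ − ⌈(44·985)/2378⌉ = ⌈44325/2378⌉ − ⌈43340/2378⌉ = 19 − 19 = 0
n=45: ⌈(46·985)/2378⌉ − ⌈(45·985)/2378⌉ = ⌈45310/2378⌉ − ⌈44325/2378⌉ = 20 − 19 = 1
n=46: ⌈(47·985)/2378⌉ − ⌈(46·985)/2378⌉ = ⌈46295/2378⌉ − ⌈45310/2378⌉ = 20 − 20 = 0
n=47: ⌈(48·985)/2378⌉ − ⌈(47·985)/2378⌉ = ⌈47280/2378⌉ − ⌈46295/2378⌉ = 20 − 20 = 0
n=48: ⌈(49·985)/2378⌉ − ⌈(48·985)/2378⌉ = ⌈48265/2378⌉ − ⌈47280/2378⌉ = 21 − 20 = 1
n=49: ⌈(50·985)/2378⌉ − ⌈(49·985)/2378⌉ = ⌈49250/2378⌉ − ⌈48265/2378⌉ = 21 − 21 = 0
n=50: ⌈(51·985)/2378⌉ − ⌈(50·985)/2378⌉ = ⌈50235/2378⌉ − ⌈49250/2378⌉ = 22 − 21 = 1
n=51: ⌈(52·985)/2378⌉ − ⌈(51·985)/2378⌉ = ⌈51220/2378⌉ − ⌈50235/2378⌉ = 22 − 22 = 0
n=52: ⌈(53·985)/2378⌉ − ⌈(52·985)/2378⌉ = ⌈52205/2378⌉ − ⌈51220/2378⌉ = 22 − 22 = 0
n=53: ⌈(54·985)/2378⌉ − ⌈(53·985)/2378⌉ = ⌈53190/2378⌉ − ⌈52205/2378⌉ = 23 − 22 = 1
n=54: ⌈(55·985)/2378⌉ − ⌈(54·985)/2378⌉ = ⌈54175/2378⌉ − ⌈53190/2378⌉ = 23 − 23 = 0
n=55: ⌈(56·985)/2378⌉ − ⌈(55·985)/2378⌉ = ⌈55160/2378⌉ − ⌈54175/2378⌉ = 24 − 23 = 1
n=56: ⌈(57·985)/2378⌉ − ⌈(56·985)/2378⌉ = ⌈56145/2378⌉ − ⌈55160/2378⌉ = 24 − 24 = 0
n=57: ⌈(58·985)/2378⌉ − ⌈(57·985)/2378⌉ = ⌈57130/2378⌉ − ⌈56145/2378⌉ = 25 − 24 = 1
n=58: ⌈(59·985)/2378⌉ − ⌈(58·985)/2378⌉ = ⌈58115/2378⌉ − ⌈57130/2378⌉ = 25 − 25 = 0
n=59: ⌈(60·985)/2378⌉ − ⌈(59·985)/2378⌉ = ⌈59100/2378⌉ − ⌈58115/2378⌉ = 25 − 25 = 0
n=60: ⌈(61·985)/2378⌉ − ⌈(60·985)/2378⌉ = ⌈60085/2378⌉ − ⌈59100/2378⌉ = 26 − 25 = 1
n=61: ⌈(62·985)/2378⌉ − ⌈(61·985)/2378⌉ = ⌈61070/2378⌉ − ⌈60085/2378⌉ = 26 − 26 = 0
n=62: ⌈(63·985)/2378⌉ − ⌈(62·985)/2378⌉ = ⌈62055/2378⌉ − ⌈61070/2378⌉ = 27 − 26 = 1
n=63: ⌈(64·985)/2378⌉ − ⌈(63·985)/2378⌉ = ⌈63040/2378⌉ − ⌈62055/2378⌉ = 27 − 27 = 0
n=64: ⌈(65·985)/2378⌉ − ⌈(64·985)/2378⌉ = ⌈64025/2378⌉ − ⌈63040/2378⌉ = 27 − 27 = 0


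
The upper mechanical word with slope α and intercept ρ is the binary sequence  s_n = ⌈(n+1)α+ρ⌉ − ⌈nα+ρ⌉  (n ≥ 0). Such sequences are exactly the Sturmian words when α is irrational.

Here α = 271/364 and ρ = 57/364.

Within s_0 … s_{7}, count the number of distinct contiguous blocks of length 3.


4

t_n = ⌈(n·271+57)/364⌉ for n = 0 … 8:
  n=0…8: ⌈57/364⌉=1 ⌈328/364⌉=1 ⌈599/364⌉=2 ⌈870/364⌉=3 ⌈1141/364⌉=4 ⌈1412/364⌉=4 ⌈1683/364⌉=5 ⌈1954/364⌉=6 ⌈2225/364⌉=7
s_n = t_(n+1) − t_n for n = 0 … 7 gives
prefix = 01110111
slide a length-3 window over [0..2] … [5..7] (6 windows); first occurrence of each distinct factor:
  [  0..  2] 011
  [  1..  3] 111
  [  2..  4] 110
  [  3..  5] 101
  (the other 2 windows repeat one of these)
distinct factors: {011, 101, 110, 111}
count = 4  (Sturmian bound for length 3 is 4)


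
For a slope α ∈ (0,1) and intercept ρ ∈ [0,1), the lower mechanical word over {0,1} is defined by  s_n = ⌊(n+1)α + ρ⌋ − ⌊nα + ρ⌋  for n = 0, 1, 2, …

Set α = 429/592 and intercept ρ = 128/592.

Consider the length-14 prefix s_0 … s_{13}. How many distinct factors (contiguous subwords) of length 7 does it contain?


t_n = ⌊(n·429+128)/592⌋ for n = 0 … 14:
  n=0…9: ⌊128/592⌋=0 ⌊557/592⌋=0 ⌊986/592⌋=1 ⌊1415/592⌋=2 ⌊1844/592⌋=3 ⌊2273/592⌋=3 ⌊2702/592⌋=4 ⌊3131/592⌋=5 ⌊3560/592⌋=6 ⌊3989/592⌋=6
  n=10…14: ⌊4418/592⌋=7 ⌊4847/592⌋=8 ⌊5276/592⌋=8 ⌊5705/592⌋=9 ⌊6134/592⌋=10
s_n = t_(n+1) − t_n for n = 0 … 13 gives
prefix = 01110111011011
slide a length-7 window over [0..6] … [7..13] (8 windows); first occurrence of each distinct factor:
  [  0..  6] 0111011
  [  1..  7] 1110111
  [  2..  8] 1101110
  [  3..  9] 1011101
  [  5.. 11] 1110110
  [  6.. 12] 1101101
  [  7.. 13] 1011011
  (the other 1 window repeats one of these)
distinct factors: {0111011, 1011011, 1011101, 1101101, 1101110, 1110110, 1110111}
count = 7  (Sturmian bound for length 7 is 8)

7


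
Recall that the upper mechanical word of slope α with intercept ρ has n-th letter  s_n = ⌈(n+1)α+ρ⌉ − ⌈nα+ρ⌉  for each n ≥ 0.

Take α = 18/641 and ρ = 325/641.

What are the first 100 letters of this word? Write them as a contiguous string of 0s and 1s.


n=0: ⌈(1·18+325)/641⌉ − ⌈(0·18+325)/641⌉ = ⌈343/641⌉ − ⌈325/641⌉ = 1 − 1 = 0
n=1: ⌈(2·18+325)/641⌉ − ⌈(1·18+325)/641⌉ = ⌈361/641⌉ − ⌈343/641⌉ = 1 − 1 = 0
n=2: ⌈(3·18+325)/641⌉ − ⌈(2·18+325)/641⌉ = ⌈379/641⌉ − ⌈361/641⌉ = 1 − 1 = 0
n=3: ⌈(4·18+325)/641⌉ − ⌈(3·18+325)/641⌉ = ⌈397/641⌉ − ⌈379/641⌉ = 1 − 1 = 0
n=4: ⌈(5·18+325)/641⌉ − ⌈(4·18+325)/641⌉ = ⌈415/641⌉ − ⌈397/641⌉ = 1 − 1 = 0
n=5: ⌈(6·18+325)/641⌉ − ⌈(5·18+325)/641⌉ = ⌈433/641⌉ − ⌈415/641⌉ = 1 − 1 = 0
n=6: ⌈(7·18+325)/641⌉ − ⌈(6·18+325)/641⌉ = ⌈451/641⌉ − ⌈433/641⌉ = 1 − 1 = 0
n=7: ⌈(8·18+325)/641⌉ − ⌈(7·18+325)/641⌉ = ⌈469/641⌉ − ⌈451/641⌉ = 1 − 1 = 0
n=8: ⌈(9·18+325)/641⌉ − ⌈(8·18+325)/641⌉ = ⌈487/641⌉ − ⌈469/641⌉ = 1 − 1 = 0
n=9: ⌈(10·18+325)/641⌉ − ⌈(9·18+325)/641⌉ = ⌈505/641⌉ − ⌈487/641⌉ = 1 − 1 = 0
n=10: ⌈(11·18+325)/641⌉ − ⌈(10·18+325)/641⌉ = ⌈523/641⌉ − ⌈505/641⌉ = 1 − 1 = 0
n=11: ⌈(12·18+325)/641⌉ − ⌈(11·18+325)/641⌉ = ⌈541/641⌉ − ⌈523/641⌉ = 1 − 1 = 0
n=12: ⌈(13·18+325)/641⌉ − ⌈(12·18+325)/641⌉ = ⌈559/641⌉ − ⌈541/641⌉ = 1 − 1 = 0
n=13: ⌈(14·18+325)/641⌉ − ⌈(13·18+325)/641⌉ = ⌈577/641⌉ − ⌈559/641⌉ = 1 − 1 = 0
n=14: ⌈(15·18+325)/641⌉ − ⌈(14·18+325)/641⌉ = ⌈595/641⌉ − ⌈577/641⌉ = 1 − 1 = 0
n=15: ⌈(16·18+325)/641⌉ − ⌈(15·18+325)/641⌉ = ⌈613/641⌉ − ⌈595/641⌉ = 1 − 1 = 0
n=16: ⌈(17·18+325)/641⌉ − ⌈(16·18+325)/641⌉ = ⌈631/641⌉ − ⌈613/641⌉ = 1 − 1 = 0
n=17: ⌈(18·18+325)/641⌉ − ⌈(17·18+325)/641⌉ = ⌈649/641⌉ − ⌈631/641⌉ = 2 − 1 = 1
n=18: ⌈(19·18+325)/641⌉ − ⌈(18·18+325)/641⌉ = ⌈667/641⌉ − ⌈649/641⌉ = 2 − 2 = 0
n=19: ⌈(20·18+325)/641⌉ − ⌈(19·18+325)/641⌉ = ⌈685/641⌉ − ⌈667/641⌉ = 2 − 2 = 0
n=20: ⌈(21·18+325)/641⌉ − ⌈(20·18+325)/641⌉ = ⌈703/641⌉ − ⌈685/641⌉ = 2 − 2 = 0
n=21: ⌈(22·18+325)/641⌉ − ⌈(21·18+325)/641⌉ = ⌈721/641⌉ − ⌈703/641⌉ = 2 − 2 = 0
n=22: ⌈(23·18+325)/641⌉ − ⌈(22·18+325)/641⌉ = ⌈739/641⌉ − ⌈721/641⌉ = 2 − 2 = 0
n=23: ⌈(24·18+325)/641⌉ − ⌈(23·18+325)/641⌉ = ⌈757/641⌉ − ⌈739/641⌉ = 2 − 2 = 0
n=24: ⌈(25·18+325)/641⌉ − ⌈(24·18+325)/641⌉ = ⌈775/641⌉ − ⌈757/641⌉ = 2 − 2 = 0
n=25: ⌈(26·18+325)/641⌉ − ⌈(25·18+325)/641⌉ = ⌈793/641⌉ − ⌈775/641⌉ = 2 − 2 = 0
n=26: ⌈(27·18+325)/641⌉ − ⌈(26·18+325)/641⌉ = ⌈811/641⌉ − ⌈793/641⌉ = 2 − 2 = 0
n=27: ⌈(28·18+325)/641⌉ − ⌈(27·18+325)/641⌉ = ⌈829/641⌉ − ⌈811/641⌉ = 2 − 2 = 0
n=28: ⌈(29·18+325)/641⌉ − ⌈(28·18+325)/641⌉ = ⌈847/641⌉ − ⌈829/641⌉ = 2 − 2 = 0
n=29: ⌈(30·18+325)/641⌉ − ⌈(29·18+325)/641⌉ = ⌈865/641⌉ − ⌈847/641⌉ = 2 − 2 = 0
n=30: ⌈(31·18+325)/641⌉ − ⌈(30·18+325)/641⌉ = ⌈883/641⌉ − ⌈865/641⌉ = 2 − 2 = 0
n=31: ⌈(32·18+325)/641⌉ − ⌈(31·18+325)/641⌉ = ⌈901/641⌉ − ⌈883/641⌉ = 2 − 2 = 0
n=32: ⌈(33·18+325)/641⌉ − ⌈(32·18+325)/641⌉ = ⌈919/641⌉ − ⌈901/641⌉ = 2 − 2 = 0
n=33: ⌈(34·18+325)/641⌉ − ⌈(33·18+325)/641⌉ = ⌈937/641⌉ − ⌈919/641⌉ = 2 − 2 = 0
n=34: ⌈(35·18+325)/641⌉ − ⌈(34·18+325)/641⌉ = ⌈955/641⌉ − ⌈937/641⌉ = 2 − 2 = 0
n=35: ⌈(36·18+325)/641⌉ − ⌈(35·18+325)/641⌉ = ⌈973/641⌉ − ⌈955/641⌉ = 2 − 2 = 0
n=36: ⌈(37·18+325)/641⌉ − ⌈(36·18+325)/641⌉ = ⌈991/641⌉ − ⌈973/641⌉ = 2 − 2 = 0
n=37: ⌈(38·18+325)/641⌉ − ⌈(37·18+325)/641⌉ = ⌈1009/641⌉ − ⌈991/641⌉ = 2 − 2 = 0
n=38: ⌈(39·18+325)/641⌉ − ⌈(38·18+325)/641⌉ = ⌈1027/641⌉ − ⌈1009/641⌉ = 2 − 2 = 0
n=39: ⌈(40·18+325)/641⌉ − ⌈(39·18+325)/641⌉ = ⌈1045/641⌉ − ⌈1027/641⌉ = 2 − 2 = 0
n=40: ⌈(41·18+325)/641⌉ − ⌈(40·18+325)/641⌉ = ⌈1063/641⌉ − ⌈1045/641⌉ = 2 − 2 = 0
n=41: ⌈(42·18+325)/641⌉ − ⌈(41·18+325)/641⌉ = ⌈1081/641⌉ − ⌈1063/641⌉ = 2 − 2 = 0
n=42: ⌈(43·18+325)/641⌉ − ⌈(42·18+325)/641⌉ = ⌈1099/641⌉ − ⌈1081/641⌉ = 2 − 2 = 0
n=43: ⌈(44·18+325)/641⌉ − ⌈(43·18+325)/641⌉ = ⌈1117/641⌉ − ⌈1099/641⌉ = 2 − 2 = 0
n=44: ⌈(45·18+325)/641⌉ − ⌈(44·18+325)/641⌉ = ⌈1135/641⌉ − ⌈1117/641⌉ = 2 − 2 = 0
n=45: ⌈(46·18+325)/641⌉ − ⌈(45·18+325)/641⌉ = ⌈1153/641⌉ − ⌈1135/641⌉ = 2 − 2 = 0
n=46: ⌈(47·18+325)/641⌉ − ⌈(46·18+325)/641⌉ = ⌈1171/641⌉ − ⌈1153/641⌉ = 2 − 2 = 0
n=47: ⌈(48·18+325)/641⌉ − ⌈(47·18+325)/641⌉ = ⌈1189/641⌉ − ⌈1171/641⌉ = 2 − 2 = 0
n=48: ⌈(49·18+325)/641⌉ − ⌈(48·18+325)/641⌉ = ⌈1207/641⌉ − ⌈1189/641⌉ = 2 − 2 = 0
n=49: ⌈(50·18+325)/641⌉ − ⌈(49·18+325)/641⌉ = ⌈1225/641⌉ − ⌈1207/641⌉ = 2 − 2 = 0
n=50: ⌈(51·18+325)/641⌉ − ⌈(50·18+325)/641⌉ = ⌈1243/641⌉ − ⌈1225/641⌉ = 2 − 2 = 0
n=51: ⌈(52·18+325)/641⌉ − ⌈(51·18+325)/641⌉ = ⌈1261/641⌉ − ⌈1243/641⌉ = 2 − 2 = 0
n=52: ⌈(53·18+325)/641⌉ − ⌈(52·18+325)/641⌉ = ⌈1279/641⌉ − ⌈1261/641⌉ = 2 − 2 = 0
n=53: ⌈(54·18+325)/641⌉ − ⌈(53·18+325)/641⌉ = ⌈1297/641⌉ − ⌈1279/641⌉ = 3 − 2 = 1
n=54: ⌈(55·18+325)/641⌉ − ⌈(54·18+325)/641⌉ = ⌈1315/641⌉ − ⌈1297/641⌉ = 3 − 3 = 0
n=55: ⌈(56·18+325)/641⌉ − ⌈(55·18+325)/641⌉ = ⌈1333/641⌉ − ⌈1315/641⌉ = 3 − 3 = 0
n=56: ⌈(57·18+325)/641⌉ − ⌈(56·18+325)/641⌉ = ⌈1351/641⌉ − ⌈1333/641⌉ = 3 − 3 = 0
n=57: ⌈(58·18+325)/641⌉ − ⌈(57·18+325)/641⌉ = ⌈1369/641⌉ − ⌈1351/641⌉ = 3 − 3 = 0
n=58: ⌈(59·18+325)/641⌉ − ⌈(58·18+325)/641⌉ = ⌈1387/641⌉ − ⌈1369/641⌉ = 3 − 3 = 0
n=59: ⌈(60·18+325)/641⌉ − ⌈(59·18+325)/641⌉ = ⌈1405/641⌉ − ⌈1387/641⌉ = 3 − 3 = 0
n=60: ⌈(61·18+325)/641⌉ − ⌈(60·18+325)/641⌉ = ⌈1423/641⌉ − ⌈1405/641⌉ = 3 − 3 = 0
n=61: ⌈(62·18+325)/641⌉ − ⌈(61·18+325)/641⌉ = ⌈1441/641⌉ − ⌈1423/641⌉ = 3 − 3 = 0
n=62: ⌈(63·18+325)/641⌉ − ⌈(62·18+325)/641⌉ = ⌈1459/641⌉ − ⌈1441/641⌉ = 3 − 3 = 0
n=63: ⌈(64·18+325)/641⌉ − ⌈(63·18+325)/641⌉ = ⌈1477/641⌉ − ⌈1459/641⌉ = 3 − 3 = 0
n=64: ⌈(65·18+325)/641⌉ − ⌈(64·18+325)/641⌉ = ⌈1495/641⌉ − ⌈1477/641⌉ = 3 − 3 = 0
n=65: ⌈(66·18+325)/641⌉ − ⌈(65·18+325)/641⌉ = ⌈1513/641⌉ − ⌈1495/641⌉ = 3 − 3 = 0
n=66: ⌈(67·18+325)/641⌉ − ⌈(66·18+325)/641⌉ = ⌈1531/641⌉ − ⌈1513/641⌉ = 3 − 3 = 0
n=67: ⌈(68·18+325)/641⌉ − ⌈(67·18+325)/641⌉ = ⌈1549/641⌉ − ⌈1531/641⌉ = 3 − 3 = 0
n=68: ⌈(69·18+325)/641⌉ − ⌈(68·18+325)/641⌉ = ⌈1567/641⌉ − ⌈1549/641⌉ = 3 − 3 = 0
n=69: ⌈(70·18+325)/641⌉ − ⌈(69·18+325)/641⌉ = ⌈1585/641⌉ − ⌈1567/641⌉ = 3 − 3 = 0
n=70: ⌈(71·18+325)/641⌉ − ⌈(70·18+325)/641⌉ = ⌈1603/641⌉ − ⌈1585/641⌉ = 3 − 3 = 0
n=71: ⌈(72·18+325)/641⌉ − ⌈(71·18+325)/641⌉ = ⌈1621/641⌉ − ⌈1603/641⌉ = 3 − 3 = 0
n=72: ⌈(73·18+325)/641⌉ − ⌈(72·18+325)/641⌉ = ⌈1639/641⌉ − ⌈1621/641⌉ = 3 − 3 = 0
n=73: ⌈(74·18+325)/641⌉ − ⌈(73·18+325)/641⌉ = ⌈1657/641⌉ − ⌈1639/641⌉ = 3 − 3 = 0
n=74: ⌈(75·18+325)/641⌉ − ⌈(74·18+325)/641⌉ = ⌈1675/641⌉ − ⌈1657/641⌉ = 3 − 3 = 0
n=75: ⌈(76·18+325)/641⌉ − ⌈(75·18+325)/641⌉ = ⌈1693/641⌉ − ⌈1675/641⌉ = 3 − 3 = 0
n=76: ⌈(77·18+325)/641⌉ − ⌈(76·18+325)/641⌉ = ⌈1711/641⌉ − ⌈1693/641⌉ = 3 − 3 = 0
n=77: ⌈(78·18+325)/641⌉ − ⌈(77·18+325)/641⌉ = ⌈1729/641⌉ − ⌈1711/641⌉ = 3 − 3 = 0
n=78: ⌈(79·18+325)/641⌉ − ⌈(78·18+325)/641⌉ = ⌈1747/641⌉ − ⌈1729/641⌉ = 3 − 3 = 0
n=79: ⌈(80·18+325)/641⌉ − ⌈(79·18+325)/641⌉ = ⌈1765/641⌉ − ⌈1747/641⌉ = 3 − 3 = 0
n=80: ⌈(81·18+325)/641⌉ − ⌈(80·18+325)/641⌉ = ⌈1783/641⌉ − ⌈1765/641⌉ = 3 − 3 = 0
n=81: ⌈(82·18+325)/641⌉ − ⌈(81·18+325)/641⌉ = ⌈1801/641⌉ − ⌈1783/641⌉ = 3 − 3 = 0
n=82: ⌈(83·18+325)/641⌉ − ⌈(82·18+325)/641⌉ = ⌈1819/641⌉ − ⌈1801/641⌉ = 3 − 3 = 0
n=83: ⌈(84·18+325)/641⌉ − ⌈(83·18+325)/641⌉ = ⌈1837/641⌉ − ⌈1819/641⌉ = 3 − 3 = 0
n=84: ⌈(85·18+325)/641⌉ − ⌈(84·18+325)/641⌉ = ⌈1855/641⌉ − ⌈1837/641⌉ = 3 − 3 = 0
n=85: ⌈(86·18+325)/641⌉ − ⌈(85·18+325)/641⌉ = ⌈1873/641⌉ − ⌈1855/641⌉ = 3 − 3 = 0
n=86: ⌈(87·18+325)/641⌉ − ⌈(86·18+325)/641⌉ = ⌈1891/641⌉ − ⌈1873/641⌉ = 3 − 3 = 0
n=87: ⌈(88·18+325)/641⌉ − ⌈(87·18+325)/641⌉ = ⌈1909/641⌉ − ⌈1891/641⌉ = 3 − 3 = 0
n=88: ⌈(89·18+325)/641⌉ − ⌈(88·18+325)/641⌉ = ⌈1927/641⌉ − ⌈1909/641⌉ = 4 − 3 = 1
n=89: ⌈(90·18+325)/641⌉ − ⌈(89·18+325)/641⌉ = ⌈1945/641⌉ − ⌈1927/641⌉ = 4 − 4 = 0
n=90: ⌈(91·18+325)/641⌉ − ⌈(90·18+325)/641⌉ = ⌈1963/641⌉ − ⌈1945/641⌉ = 4 − 4 = 0
n=91: ⌈(92·18+325)/641⌉ − ⌈(91·18+325)/641⌉ = ⌈1981/641⌉ − ⌈1963/641⌉ = 4 − 4 = 0
n=92: ⌈(93·18+325)/641⌉ − ⌈(92·18+325)/641⌉ = ⌈1999/641⌉ − ⌈1981/641⌉ = 4 − 4 = 0
n=93: ⌈(94·18+325)/641⌉ − ⌈(93·18+325)/641⌉ = ⌈2017/641⌉ − ⌈1999/641⌉ = 4 − 4 = 0
n=94: ⌈(95·18+325)/641⌉ − ⌈(94·18+325)/641⌉ = ⌈2035/641⌉ − ⌈2017/641⌉ = 4 − 4 = 0
n=95: ⌈(96·18+325)/641⌉ − ⌈(95·18+325)/641⌉ = ⌈2053/641⌉ − ⌈2035/641⌉ = 4 − 4 = 0
n=96: ⌈(97·18+325)/641⌉ − ⌈(96·18+325)/641⌉ = ⌈2071/641⌉ − ⌈2053/641⌉ = 4 − 4 = 0
n=97: ⌈(98·18+325)/641⌉ − ⌈(97·18+325)/641⌉ = ⌈2089/641⌉ − ⌈2071/641⌉ = 4 − 4 = 0
n=98: ⌈(99·18+325)/641⌉ − ⌈(98·18+325)/641⌉ = ⌈2107/641⌉ − ⌈2089/641⌉ = 4 − 4 = 0
n=99: ⌈(100·18+325)/641⌉ − ⌈(99·18+325)/641⌉ = ⌈2125/641⌉ − ⌈2107/641⌉ = 4 − 4 = 0

0000000000000000010000000000000000000000000000000000010000000000000000000000000000000000100000000000
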